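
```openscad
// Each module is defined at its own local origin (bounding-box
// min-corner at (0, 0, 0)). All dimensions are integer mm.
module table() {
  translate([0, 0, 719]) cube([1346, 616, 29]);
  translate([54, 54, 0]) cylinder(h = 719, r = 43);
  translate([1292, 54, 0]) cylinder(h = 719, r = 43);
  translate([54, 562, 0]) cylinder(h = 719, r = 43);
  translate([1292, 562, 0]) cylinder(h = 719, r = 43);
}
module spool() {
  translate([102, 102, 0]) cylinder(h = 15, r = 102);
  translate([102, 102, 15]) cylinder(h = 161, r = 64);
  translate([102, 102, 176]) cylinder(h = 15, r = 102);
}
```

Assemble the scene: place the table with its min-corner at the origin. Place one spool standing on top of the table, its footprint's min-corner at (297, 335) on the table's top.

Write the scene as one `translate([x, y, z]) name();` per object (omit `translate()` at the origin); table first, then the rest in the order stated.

table();
translate([297, 335, 748]) spool();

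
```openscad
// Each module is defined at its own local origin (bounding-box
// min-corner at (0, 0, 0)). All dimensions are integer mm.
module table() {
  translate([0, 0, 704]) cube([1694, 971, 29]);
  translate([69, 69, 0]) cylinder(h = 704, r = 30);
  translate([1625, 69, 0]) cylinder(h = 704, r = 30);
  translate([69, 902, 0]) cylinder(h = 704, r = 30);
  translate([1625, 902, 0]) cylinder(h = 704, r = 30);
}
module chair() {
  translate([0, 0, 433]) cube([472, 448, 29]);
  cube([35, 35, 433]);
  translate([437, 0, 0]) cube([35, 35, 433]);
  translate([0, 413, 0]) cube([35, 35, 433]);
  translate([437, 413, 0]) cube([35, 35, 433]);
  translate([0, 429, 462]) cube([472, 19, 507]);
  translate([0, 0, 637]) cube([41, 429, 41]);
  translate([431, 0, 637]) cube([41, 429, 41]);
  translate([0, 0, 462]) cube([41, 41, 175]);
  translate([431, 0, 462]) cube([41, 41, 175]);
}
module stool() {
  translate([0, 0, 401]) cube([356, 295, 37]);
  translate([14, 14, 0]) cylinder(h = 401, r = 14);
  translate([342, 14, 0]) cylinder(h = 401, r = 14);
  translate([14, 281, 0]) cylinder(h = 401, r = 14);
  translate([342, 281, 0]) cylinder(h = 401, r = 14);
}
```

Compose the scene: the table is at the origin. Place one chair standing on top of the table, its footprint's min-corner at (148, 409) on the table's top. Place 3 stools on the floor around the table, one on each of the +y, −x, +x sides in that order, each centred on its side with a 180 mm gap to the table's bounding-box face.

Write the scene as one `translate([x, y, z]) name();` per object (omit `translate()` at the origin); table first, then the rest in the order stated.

table();
translate([148, 409, 733]) chair();
translate([669, 1151, 0]) stool();
translate([-536, 338, 0]) stool();
translate([1874, 338, 0]) stool();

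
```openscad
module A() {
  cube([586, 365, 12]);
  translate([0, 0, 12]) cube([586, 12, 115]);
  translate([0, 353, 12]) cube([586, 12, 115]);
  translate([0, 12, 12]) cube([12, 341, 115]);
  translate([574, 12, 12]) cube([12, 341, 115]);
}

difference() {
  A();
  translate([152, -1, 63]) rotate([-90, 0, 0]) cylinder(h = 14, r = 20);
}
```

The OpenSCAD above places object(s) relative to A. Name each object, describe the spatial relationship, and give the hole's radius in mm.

A is an open box. The open box has a circular hole through its front wall. The hole's radius is 20 mm.

The subtracted cylinder has r = 20 mm.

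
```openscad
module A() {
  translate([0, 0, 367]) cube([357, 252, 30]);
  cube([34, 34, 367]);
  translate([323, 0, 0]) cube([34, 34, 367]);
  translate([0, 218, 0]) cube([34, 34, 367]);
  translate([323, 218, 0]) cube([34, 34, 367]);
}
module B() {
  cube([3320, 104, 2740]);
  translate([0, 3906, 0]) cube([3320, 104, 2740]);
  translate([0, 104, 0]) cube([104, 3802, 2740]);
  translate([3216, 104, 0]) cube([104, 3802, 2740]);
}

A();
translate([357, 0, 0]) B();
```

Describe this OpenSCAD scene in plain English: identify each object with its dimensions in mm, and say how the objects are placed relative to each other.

A is a four-legged stool. The seat is 357×252 mm, 30 mm thick, top at z = 397 mm. It stands on four square legs, each 34×34 mm in cross-section, from z = 0 to the seat underside, each flush with a corner of the seat.

B is the wall frame of a small rectangular building: four walls, each 2740 mm tall and 104 mm thick, enclosing a footprint 3320 mm (x) by 4010 mm (y) outside-to-outside, with no floor or roof. The front and back walls (the −y and +y sides) span the full width; the two side walls fit between them.

The house frame is against the stool's +x side, with their −y faces flush.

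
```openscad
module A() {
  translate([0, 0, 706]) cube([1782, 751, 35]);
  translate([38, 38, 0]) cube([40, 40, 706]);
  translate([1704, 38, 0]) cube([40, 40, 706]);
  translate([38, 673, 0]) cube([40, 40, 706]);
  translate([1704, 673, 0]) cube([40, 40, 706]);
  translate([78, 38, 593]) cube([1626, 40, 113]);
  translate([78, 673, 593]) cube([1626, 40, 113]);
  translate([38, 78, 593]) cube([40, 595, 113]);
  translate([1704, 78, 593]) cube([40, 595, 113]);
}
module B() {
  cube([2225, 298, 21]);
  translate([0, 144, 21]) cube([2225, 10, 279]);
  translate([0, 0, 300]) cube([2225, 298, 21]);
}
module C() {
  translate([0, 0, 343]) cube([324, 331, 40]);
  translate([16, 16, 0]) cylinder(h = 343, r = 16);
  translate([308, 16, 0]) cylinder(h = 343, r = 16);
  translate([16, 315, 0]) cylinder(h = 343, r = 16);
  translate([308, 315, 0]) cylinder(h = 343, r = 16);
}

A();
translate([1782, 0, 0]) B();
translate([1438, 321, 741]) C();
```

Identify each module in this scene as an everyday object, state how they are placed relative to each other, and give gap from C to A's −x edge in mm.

The stool's min-x is at 1438; the table's min-x is 0; gap = 1438 mm.

A is a table. B is an I-beam. C is a stool. The I-beam is against the table's +x side, with their −y faces flush. The stool is on top of the table. The gap from the stool to the table's −x edge is 1438 mm.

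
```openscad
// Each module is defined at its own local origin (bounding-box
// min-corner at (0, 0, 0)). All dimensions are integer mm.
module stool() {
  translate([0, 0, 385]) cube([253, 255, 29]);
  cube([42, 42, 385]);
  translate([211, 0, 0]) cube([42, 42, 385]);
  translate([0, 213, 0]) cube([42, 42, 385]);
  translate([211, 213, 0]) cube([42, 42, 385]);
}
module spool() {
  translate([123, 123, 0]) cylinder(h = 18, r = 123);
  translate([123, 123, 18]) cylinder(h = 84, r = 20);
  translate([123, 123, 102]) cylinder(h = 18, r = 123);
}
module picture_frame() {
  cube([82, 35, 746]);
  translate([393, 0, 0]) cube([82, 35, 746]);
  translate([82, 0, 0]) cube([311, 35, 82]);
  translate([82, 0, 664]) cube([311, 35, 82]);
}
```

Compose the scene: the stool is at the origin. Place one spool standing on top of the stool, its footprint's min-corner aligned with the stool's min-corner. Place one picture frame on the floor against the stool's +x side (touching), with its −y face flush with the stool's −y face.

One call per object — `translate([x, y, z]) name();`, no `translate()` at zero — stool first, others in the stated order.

stool();
translate([0, 0, 414]) spool();
translate([253, 0, 0]) picture_frame();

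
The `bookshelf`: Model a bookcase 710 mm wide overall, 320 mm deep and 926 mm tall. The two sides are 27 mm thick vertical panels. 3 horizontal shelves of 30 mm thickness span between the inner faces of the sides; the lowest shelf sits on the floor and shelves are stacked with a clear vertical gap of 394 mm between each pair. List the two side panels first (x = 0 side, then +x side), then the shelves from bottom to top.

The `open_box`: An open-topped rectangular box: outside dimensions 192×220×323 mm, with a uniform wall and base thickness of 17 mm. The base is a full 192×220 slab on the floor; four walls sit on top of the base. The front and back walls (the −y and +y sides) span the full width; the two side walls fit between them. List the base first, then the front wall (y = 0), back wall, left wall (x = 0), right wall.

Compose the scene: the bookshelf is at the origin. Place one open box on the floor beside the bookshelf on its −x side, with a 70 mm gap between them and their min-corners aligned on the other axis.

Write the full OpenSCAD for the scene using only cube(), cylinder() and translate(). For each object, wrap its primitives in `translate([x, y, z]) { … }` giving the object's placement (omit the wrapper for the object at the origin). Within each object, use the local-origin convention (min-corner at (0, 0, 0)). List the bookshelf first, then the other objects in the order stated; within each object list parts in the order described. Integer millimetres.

cube([27, 320, 926]);
translate([683, 0, 0]) cube([27, 320, 926]);
translate([27, 0, 0]) cube([656, 320, 30]);
translate([27, 0, 424]) cube([656, 320, 30]);
translate([27, 0, 848]) cube([656, 320, 30]);
translate([-262, 0, 0]) {
  cube([192, 220, 17]);
  translate([0, 0, 17]) cube([192, 17, 306]);
  translate([0, 203, 17]) cube([192, 17, 306]);
  translate([0, 17, 17]) cube([17, 186, 306]);
  translate([175, 17, 17]) cube([17, 186, 306]);
}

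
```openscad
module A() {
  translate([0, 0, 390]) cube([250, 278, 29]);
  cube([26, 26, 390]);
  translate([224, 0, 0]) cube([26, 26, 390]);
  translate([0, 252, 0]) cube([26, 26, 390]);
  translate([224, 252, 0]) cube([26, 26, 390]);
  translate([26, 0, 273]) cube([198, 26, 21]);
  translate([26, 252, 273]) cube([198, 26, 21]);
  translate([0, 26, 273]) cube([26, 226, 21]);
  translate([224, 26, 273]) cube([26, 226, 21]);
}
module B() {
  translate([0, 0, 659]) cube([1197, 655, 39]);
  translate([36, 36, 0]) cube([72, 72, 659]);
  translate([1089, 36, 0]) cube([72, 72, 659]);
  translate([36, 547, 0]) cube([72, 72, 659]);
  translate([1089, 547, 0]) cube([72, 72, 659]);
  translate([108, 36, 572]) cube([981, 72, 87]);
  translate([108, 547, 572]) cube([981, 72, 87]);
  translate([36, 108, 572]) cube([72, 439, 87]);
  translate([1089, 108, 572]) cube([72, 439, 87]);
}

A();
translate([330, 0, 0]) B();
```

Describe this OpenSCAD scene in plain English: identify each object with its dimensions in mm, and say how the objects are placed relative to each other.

A is a four-legged stool. The seat is 250×278 mm, 29 mm thick, top at z = 419 mm. It stands on four square legs, each 26×26 mm in cross-section, from z = 0 to the seat underside, each flush with a corner of the seat. Four stretchers, 26 mm wide and 21 mm tall, connect adjacent legs with their undersides at z = 273 mm, each running between the inner faces of the legs it joins and aligned with the legs' outer faces on the other axis.

B is a rectangular dining table. The top is 1197×655×39 mm with its upper surface at z = 698 mm. It stands on four 72×72 mm square legs, each inset 36 mm from the nearest pair of top edges, running from the floor to the underside of the top. Four apron rails, 72 mm thick and 87 mm tall, run between adjacent legs with their top edges flush with the underside of the top and their outer faces flush with the legs' outer faces.

The table is on the floor beside the stool on its +x side.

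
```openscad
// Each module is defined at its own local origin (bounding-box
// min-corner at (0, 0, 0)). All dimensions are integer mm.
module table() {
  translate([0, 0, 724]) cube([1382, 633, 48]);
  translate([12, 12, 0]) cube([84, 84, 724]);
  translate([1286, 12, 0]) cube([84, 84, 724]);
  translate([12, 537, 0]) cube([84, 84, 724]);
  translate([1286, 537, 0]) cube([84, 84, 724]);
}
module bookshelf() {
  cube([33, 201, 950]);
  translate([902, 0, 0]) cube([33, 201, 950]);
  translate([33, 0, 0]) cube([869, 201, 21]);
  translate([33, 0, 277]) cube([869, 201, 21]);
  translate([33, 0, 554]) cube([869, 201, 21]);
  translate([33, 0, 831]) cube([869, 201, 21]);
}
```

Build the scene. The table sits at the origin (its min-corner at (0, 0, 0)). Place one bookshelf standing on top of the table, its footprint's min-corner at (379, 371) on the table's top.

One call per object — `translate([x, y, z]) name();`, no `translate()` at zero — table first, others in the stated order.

table();
translate([379, 371, 772]) bookshelf();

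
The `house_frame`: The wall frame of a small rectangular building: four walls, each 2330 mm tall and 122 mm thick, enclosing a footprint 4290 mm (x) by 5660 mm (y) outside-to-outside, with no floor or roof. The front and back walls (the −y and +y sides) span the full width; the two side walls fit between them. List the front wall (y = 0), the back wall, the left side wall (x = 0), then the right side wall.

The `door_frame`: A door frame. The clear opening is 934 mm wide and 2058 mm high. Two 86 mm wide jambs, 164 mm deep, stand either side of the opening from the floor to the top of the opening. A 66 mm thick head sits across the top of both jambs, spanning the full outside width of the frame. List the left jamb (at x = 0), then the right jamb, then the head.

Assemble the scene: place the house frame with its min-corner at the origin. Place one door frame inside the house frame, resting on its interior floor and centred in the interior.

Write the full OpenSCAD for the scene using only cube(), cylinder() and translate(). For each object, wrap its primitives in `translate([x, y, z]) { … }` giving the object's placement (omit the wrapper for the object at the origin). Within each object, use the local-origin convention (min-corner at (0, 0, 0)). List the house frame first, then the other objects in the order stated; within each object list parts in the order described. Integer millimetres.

cube([4290, 122, 2330]);
translate([0, 5538, 0]) cube([4290, 122, 2330]);
translate([0, 122, 0]) cube([122, 5416, 2330]);
translate([4168, 122, 0]) cube([122, 5416, 2330]);
translate([1592, 2748, 0]) {
  cube([86, 164, 2058]);
  translate([1020, 0, 0]) cube([86, 164, 2058]);
  translate([0, 0, 2058]) cube([1106, 164, 66]);
}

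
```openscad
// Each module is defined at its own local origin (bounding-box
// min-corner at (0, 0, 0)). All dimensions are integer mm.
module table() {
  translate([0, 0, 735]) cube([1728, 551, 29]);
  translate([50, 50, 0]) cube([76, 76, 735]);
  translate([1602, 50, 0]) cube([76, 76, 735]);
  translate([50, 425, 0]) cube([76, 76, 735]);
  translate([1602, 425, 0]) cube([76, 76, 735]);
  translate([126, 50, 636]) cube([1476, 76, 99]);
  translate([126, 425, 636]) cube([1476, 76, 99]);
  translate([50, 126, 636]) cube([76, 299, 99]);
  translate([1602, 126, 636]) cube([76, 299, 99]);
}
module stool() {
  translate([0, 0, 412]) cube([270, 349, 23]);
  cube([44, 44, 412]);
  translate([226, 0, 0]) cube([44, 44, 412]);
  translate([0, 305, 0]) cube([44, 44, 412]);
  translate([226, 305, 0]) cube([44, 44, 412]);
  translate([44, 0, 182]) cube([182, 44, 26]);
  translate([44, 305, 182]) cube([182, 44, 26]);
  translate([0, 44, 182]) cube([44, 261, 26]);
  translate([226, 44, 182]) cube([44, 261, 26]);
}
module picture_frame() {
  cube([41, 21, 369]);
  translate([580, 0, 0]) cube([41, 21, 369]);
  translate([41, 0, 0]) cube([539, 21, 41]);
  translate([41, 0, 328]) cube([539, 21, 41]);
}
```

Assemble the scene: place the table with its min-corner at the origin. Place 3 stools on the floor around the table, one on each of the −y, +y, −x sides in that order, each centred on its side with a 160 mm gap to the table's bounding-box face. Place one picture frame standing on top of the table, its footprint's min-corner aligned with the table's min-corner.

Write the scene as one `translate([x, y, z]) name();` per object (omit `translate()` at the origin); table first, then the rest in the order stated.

table();
translate([729, -509, 0]) stool();
translate([729, 711, 0]) stool();
translate([-430, 101, 0]) stool();
translate([0, 0, 764]) picture_frame();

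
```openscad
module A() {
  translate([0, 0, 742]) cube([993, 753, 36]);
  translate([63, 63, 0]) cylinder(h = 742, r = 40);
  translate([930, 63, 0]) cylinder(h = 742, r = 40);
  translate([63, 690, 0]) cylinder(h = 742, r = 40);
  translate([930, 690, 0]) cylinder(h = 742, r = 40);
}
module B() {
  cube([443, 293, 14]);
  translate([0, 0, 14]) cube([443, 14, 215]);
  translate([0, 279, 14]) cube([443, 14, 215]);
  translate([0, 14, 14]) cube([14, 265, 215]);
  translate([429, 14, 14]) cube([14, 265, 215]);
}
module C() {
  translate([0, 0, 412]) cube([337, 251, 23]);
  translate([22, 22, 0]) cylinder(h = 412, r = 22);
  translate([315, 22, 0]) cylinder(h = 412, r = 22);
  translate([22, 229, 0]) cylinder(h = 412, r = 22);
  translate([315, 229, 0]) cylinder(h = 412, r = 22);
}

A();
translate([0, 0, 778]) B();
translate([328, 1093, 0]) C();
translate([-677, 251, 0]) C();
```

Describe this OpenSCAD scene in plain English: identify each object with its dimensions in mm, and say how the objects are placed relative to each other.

A is a rectangular dining table. The top is 993×753×36 mm with its upper surface at z = 778 mm. It stands on four round legs of 80 mm diameter, each leg's bounding box inset 23 mm from the nearest pair of top edges, running from the floor to the underside of the top.

B is an open-topped rectangular box: outside dimensions 443×293×229 mm, with a uniform wall and base thickness of 14 mm. The base is a full 443×293 slab on the floor; four walls sit on top of the base. The front and back walls (the −y and +y sides) span the full width; the two side walls fit between them.

C is a four-legged stool. The seat is a 337×251×23 mm slab whose top surface is at z = 435 mm; four round legs, each 44 mm in diameter, run from the floor (z = 0) to the underside of the seat, each leg's axis is inset half a diameter from the nearest pair of seat edges (so the leg's bounding box is flush with the corner).

The open box is on top of the table. Two stools sit around the table at the +y, −x sides.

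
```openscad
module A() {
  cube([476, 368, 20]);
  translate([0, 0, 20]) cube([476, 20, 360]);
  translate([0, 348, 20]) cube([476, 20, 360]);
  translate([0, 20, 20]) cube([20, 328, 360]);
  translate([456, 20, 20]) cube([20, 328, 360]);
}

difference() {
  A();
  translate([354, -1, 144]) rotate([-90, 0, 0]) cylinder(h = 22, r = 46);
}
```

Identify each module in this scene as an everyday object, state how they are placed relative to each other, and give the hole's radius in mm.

A is an open box. The open box has a circular hole through its front wall. The hole's radius is 46 mm.

The subtracted cylinder has r = 46 mm.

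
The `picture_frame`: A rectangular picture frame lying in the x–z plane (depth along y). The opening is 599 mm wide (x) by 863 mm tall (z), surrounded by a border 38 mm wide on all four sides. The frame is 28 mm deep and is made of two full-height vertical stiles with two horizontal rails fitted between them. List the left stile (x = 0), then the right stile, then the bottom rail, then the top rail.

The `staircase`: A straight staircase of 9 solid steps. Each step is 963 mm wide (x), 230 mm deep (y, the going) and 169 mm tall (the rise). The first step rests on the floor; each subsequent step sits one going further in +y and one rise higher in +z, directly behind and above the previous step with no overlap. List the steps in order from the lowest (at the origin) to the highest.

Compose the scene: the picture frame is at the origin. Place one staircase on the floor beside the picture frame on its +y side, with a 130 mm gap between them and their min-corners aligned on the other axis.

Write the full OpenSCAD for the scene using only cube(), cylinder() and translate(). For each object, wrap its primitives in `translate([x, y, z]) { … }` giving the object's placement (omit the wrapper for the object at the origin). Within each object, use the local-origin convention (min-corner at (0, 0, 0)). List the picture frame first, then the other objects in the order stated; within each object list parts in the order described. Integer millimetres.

cube([38, 28, 939]);
translate([637, 0, 0]) cube([38, 28, 939]);
translate([38, 0, 0]) cube([599, 28, 38]);
translate([38, 0, 901]) cube([599, 28, 38]);
translate([0, 158, 0]) {
  cube([963, 230, 169]);
  translate([0, 230, 169]) cube([963, 230, 169]);
  translate([0, 460, 338]) cube([963, 230, 169]);
  translate([0, 690, 507]) cube([963, 230, 169]);
  translate([0, 920, 676]) cube([963, 230, 169]);
  translate([0, 1150, 845]) cube([963, 230, 169]);
  translate([0, 1380, 1014]) cube([963, 230, 169]);
  translate([0, 1610, 1183]) cube([963, 230, 169]);
  translate([0, 1840, 1352]) cube([963, 230, 169]);
}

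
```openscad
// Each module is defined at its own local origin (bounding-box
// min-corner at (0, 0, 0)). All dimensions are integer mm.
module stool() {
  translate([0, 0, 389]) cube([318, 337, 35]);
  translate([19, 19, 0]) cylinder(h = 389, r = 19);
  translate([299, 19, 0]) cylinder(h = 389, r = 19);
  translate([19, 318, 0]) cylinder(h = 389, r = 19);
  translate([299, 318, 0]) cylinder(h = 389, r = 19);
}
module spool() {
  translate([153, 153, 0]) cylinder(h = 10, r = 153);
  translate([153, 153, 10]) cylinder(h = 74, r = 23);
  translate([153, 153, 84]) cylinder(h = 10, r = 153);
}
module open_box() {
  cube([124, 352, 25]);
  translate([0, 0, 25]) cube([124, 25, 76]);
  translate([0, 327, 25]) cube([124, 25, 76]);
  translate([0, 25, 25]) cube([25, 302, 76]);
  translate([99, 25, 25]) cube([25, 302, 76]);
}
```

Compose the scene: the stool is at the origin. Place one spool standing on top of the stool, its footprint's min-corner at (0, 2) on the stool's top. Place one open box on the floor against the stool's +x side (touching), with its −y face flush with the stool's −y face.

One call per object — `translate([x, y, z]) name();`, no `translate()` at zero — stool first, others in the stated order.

stool();
translate([0, 2, 424]) spool();
translate([318, 0, 0]) open_box();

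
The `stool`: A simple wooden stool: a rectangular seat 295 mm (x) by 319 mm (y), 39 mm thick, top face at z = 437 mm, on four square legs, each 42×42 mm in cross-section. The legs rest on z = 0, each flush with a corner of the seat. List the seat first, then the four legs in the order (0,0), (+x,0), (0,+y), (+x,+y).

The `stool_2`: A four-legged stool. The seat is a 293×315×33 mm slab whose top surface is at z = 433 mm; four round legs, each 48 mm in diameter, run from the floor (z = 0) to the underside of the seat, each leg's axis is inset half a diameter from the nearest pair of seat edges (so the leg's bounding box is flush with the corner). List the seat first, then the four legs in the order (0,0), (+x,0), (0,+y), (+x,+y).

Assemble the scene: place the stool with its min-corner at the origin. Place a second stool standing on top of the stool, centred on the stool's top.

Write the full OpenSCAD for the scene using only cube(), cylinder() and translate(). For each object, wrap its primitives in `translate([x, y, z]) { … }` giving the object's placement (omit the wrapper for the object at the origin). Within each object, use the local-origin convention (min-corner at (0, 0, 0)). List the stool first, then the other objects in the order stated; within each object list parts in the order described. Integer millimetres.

translate([0, 0, 398]) cube([295, 319, 39]);
cube([42, 42, 398]);
translate([253, 0, 0]) cube([42, 42, 398]);
translate([0, 277, 0]) cube([42, 42, 398]);
translate([253, 277, 0]) cube([42, 42, 398]);
translate([1, 2, 437]) {
  translate([0, 0, 400]) cube([293, 315, 33]);
  translate([24, 24, 0]) cylinder(h = 400, r = 24);
  translate([269, 24, 0]) cylinder(h = 400, r = 24);
  translate([24, 291, 0]) cylinder(h = 400, r = 24);
  translate([269, 291, 0]) cylinder(h = 400, r = 24);
}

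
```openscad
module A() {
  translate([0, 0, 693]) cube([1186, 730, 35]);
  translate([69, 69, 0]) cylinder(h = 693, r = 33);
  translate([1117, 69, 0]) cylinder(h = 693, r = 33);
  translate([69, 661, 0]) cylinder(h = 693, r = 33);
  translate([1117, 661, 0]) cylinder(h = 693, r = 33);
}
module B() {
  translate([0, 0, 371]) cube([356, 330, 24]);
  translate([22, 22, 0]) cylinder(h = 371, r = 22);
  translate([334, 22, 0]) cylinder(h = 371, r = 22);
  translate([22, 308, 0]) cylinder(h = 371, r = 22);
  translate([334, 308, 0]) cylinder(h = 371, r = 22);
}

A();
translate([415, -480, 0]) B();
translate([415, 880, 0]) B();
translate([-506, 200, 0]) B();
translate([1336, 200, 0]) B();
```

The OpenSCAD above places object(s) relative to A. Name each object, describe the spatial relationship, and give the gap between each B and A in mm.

A is a table. B is a stool. Four stools sit around the table at the −y, +y, −x, +x sides. The gap between each stool and the table is 150 mm.

Each stool's nearest face is 150 mm from the table's bounding box.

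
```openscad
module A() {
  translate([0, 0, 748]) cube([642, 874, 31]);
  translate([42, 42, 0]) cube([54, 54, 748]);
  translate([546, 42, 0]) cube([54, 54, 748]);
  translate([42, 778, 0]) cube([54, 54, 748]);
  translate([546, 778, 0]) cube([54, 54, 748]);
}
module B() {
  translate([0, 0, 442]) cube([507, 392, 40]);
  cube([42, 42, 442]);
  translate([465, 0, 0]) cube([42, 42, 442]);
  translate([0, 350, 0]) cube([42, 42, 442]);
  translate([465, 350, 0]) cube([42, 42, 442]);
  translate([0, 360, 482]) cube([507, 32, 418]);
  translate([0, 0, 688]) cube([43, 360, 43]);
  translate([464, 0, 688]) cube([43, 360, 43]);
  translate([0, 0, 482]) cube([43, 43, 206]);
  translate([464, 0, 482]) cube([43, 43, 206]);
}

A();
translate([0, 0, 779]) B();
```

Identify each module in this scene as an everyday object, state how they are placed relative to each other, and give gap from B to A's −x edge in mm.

The chair's min-x is at 0; the table's min-x is 0; gap = 0 mm.

A is a table. B is a chair. The chair is on top of the table. The gap from the chair to the table's −x edge is 0 mm.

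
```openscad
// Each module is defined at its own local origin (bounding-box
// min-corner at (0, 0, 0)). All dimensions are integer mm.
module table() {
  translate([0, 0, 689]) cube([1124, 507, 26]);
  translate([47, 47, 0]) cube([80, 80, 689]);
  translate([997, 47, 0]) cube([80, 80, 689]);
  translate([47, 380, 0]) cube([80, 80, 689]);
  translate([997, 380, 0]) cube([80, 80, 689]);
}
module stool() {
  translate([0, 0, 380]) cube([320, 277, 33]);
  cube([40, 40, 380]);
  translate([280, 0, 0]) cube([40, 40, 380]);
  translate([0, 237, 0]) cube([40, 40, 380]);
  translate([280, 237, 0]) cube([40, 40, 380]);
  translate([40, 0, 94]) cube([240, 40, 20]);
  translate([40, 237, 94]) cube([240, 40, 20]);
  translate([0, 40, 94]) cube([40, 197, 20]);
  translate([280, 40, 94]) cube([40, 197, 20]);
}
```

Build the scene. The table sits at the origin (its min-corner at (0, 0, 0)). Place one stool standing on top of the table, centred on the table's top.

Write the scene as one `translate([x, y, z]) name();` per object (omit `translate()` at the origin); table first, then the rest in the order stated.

table();
translate([402, 115, 715]) stool();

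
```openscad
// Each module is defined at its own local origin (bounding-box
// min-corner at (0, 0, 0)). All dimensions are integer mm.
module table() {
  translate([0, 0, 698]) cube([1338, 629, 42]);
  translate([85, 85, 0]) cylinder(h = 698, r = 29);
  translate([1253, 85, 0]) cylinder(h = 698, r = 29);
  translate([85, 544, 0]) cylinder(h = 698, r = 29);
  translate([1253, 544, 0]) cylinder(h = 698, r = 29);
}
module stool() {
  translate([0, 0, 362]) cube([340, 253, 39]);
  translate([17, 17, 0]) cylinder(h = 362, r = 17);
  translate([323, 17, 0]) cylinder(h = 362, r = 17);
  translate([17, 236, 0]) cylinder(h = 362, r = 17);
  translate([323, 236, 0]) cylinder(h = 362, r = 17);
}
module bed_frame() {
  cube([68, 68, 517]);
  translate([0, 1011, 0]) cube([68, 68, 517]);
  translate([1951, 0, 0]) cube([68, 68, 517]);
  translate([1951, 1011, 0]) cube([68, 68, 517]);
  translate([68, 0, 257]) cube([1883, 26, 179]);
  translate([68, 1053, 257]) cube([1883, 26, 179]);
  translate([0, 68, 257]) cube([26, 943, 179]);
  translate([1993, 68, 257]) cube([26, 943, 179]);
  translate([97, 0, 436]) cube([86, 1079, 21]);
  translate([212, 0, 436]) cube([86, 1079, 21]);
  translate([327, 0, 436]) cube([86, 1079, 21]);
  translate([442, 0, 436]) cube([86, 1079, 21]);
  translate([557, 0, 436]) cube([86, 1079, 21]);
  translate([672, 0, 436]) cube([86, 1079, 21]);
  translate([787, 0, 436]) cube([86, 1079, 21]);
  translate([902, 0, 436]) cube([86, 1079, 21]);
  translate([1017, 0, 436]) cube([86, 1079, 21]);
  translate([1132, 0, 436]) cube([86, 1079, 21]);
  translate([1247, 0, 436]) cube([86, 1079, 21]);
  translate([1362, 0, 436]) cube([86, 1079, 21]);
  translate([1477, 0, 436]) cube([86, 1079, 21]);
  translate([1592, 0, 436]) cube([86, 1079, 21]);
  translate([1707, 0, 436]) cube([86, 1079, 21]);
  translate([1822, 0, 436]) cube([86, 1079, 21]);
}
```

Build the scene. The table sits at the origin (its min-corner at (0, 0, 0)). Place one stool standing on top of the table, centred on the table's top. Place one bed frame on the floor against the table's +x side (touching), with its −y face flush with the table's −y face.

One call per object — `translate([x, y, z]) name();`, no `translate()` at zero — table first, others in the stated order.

table();
translate([499, 188, 740]) stool();
translate([1338, 0, 0]) bed_frame();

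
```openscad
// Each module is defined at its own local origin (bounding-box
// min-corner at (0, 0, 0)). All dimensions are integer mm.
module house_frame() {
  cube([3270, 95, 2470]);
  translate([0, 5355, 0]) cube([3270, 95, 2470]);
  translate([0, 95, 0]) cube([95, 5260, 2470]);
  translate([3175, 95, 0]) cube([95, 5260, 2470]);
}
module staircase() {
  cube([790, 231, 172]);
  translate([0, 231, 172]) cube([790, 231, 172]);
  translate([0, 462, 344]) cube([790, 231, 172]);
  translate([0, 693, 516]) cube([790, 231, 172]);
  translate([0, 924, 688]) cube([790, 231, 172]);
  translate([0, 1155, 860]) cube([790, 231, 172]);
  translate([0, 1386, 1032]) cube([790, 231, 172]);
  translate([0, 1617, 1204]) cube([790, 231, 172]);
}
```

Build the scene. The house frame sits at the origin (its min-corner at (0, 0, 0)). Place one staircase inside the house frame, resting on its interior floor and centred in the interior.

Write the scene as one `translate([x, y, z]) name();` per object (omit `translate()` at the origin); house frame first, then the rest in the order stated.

house_frame();
translate([1240, 1801, 0]) staircase();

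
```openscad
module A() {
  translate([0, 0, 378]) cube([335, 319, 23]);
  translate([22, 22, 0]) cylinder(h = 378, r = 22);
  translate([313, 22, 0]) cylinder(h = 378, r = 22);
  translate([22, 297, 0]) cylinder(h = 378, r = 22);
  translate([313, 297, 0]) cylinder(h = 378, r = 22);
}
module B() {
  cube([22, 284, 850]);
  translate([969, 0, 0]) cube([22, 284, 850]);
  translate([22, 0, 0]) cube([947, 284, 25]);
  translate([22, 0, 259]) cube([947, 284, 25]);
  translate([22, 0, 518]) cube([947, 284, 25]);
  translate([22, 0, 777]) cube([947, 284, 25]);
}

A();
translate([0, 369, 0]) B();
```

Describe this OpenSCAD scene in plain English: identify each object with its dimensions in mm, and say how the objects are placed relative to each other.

A is a four-legged stool. The seat is a 335×319×23 mm slab whose top surface is at z = 401 mm; four round legs, each 44 mm in diameter, run from the floor (z = 0) to the underside of the seat, each leg's axis is inset half a diameter from the nearest pair of seat edges (so the leg's bounding box is flush with the corner).

B is a bookshelf 991 mm wide overall, 284 mm deep and 850 mm tall. The two sides are 22 mm thick vertical panels. 4 horizontal shelves of 25 mm thickness span between the inner faces of the sides; the lowest shelf sits on the floor and shelves are stacked with a clear vertical gap of 234 mm between each pair.

The bookshelf is on the floor beside the stool on its +y side.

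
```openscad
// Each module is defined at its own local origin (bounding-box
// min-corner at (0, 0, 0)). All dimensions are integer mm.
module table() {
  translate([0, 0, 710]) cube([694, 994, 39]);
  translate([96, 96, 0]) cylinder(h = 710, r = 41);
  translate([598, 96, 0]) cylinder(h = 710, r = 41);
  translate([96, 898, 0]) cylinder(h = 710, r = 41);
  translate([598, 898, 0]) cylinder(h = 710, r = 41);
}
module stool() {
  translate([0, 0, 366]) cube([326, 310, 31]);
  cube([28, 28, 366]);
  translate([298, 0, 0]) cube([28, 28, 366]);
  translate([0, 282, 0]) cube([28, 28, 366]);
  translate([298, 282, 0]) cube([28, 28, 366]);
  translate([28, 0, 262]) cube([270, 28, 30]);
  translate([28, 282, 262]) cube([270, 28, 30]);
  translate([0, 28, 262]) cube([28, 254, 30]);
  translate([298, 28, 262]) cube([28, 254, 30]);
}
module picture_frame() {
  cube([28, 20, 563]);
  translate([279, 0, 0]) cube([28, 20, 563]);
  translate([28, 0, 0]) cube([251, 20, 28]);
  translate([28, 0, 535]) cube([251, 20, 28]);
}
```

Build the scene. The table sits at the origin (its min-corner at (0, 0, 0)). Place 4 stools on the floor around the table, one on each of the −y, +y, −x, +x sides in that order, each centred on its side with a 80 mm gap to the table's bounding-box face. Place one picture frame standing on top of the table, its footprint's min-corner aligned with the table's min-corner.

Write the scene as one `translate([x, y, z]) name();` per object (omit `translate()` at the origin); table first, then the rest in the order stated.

table();
translate([184, -390, 0]) stool();
translate([184, 1074, 0]) stool();
translate([-406, 342, 0]) stool();
translate([774, 342, 0]) stool();
translate([0, 0, 749]) picture_frame();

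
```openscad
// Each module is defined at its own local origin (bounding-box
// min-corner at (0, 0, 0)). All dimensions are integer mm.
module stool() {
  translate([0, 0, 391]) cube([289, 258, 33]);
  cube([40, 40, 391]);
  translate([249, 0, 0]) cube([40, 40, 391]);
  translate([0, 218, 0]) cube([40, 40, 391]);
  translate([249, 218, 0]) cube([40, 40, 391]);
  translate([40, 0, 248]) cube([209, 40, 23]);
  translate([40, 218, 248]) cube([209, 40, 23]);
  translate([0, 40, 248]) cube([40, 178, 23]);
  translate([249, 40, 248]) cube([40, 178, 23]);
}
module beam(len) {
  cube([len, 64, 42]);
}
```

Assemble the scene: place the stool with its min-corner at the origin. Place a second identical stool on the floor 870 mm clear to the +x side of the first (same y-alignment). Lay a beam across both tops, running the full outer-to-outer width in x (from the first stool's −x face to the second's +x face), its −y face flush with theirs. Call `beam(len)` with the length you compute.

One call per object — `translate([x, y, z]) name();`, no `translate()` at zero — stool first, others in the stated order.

stool();
translate([1159, 0, 0]) stool();
translate([0, 0, 424]) beam(1448);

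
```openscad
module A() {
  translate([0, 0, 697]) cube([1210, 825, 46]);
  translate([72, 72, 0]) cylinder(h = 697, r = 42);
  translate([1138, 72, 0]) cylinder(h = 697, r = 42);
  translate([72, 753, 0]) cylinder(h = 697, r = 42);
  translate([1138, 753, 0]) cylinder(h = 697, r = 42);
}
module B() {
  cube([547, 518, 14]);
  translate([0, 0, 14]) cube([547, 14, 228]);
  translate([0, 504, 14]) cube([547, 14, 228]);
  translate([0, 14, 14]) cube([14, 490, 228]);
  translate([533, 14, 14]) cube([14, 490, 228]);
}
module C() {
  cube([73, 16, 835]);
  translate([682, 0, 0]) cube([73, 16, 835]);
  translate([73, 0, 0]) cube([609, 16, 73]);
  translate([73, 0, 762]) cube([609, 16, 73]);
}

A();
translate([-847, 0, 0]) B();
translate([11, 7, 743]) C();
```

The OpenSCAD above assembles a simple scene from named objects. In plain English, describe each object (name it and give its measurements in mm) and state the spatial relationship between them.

A is a table: top 1210 mm (x) × 825 mm (y), 46 mm thick, upper face at z = 743 mm, on four round legs of 84 mm diameter, each leg's bounding box inset 30 mm from the nearest pair of top edges, running from z = 0 to the bottom of the top.

B is an open-topped rectangular box: outside dimensions 547×518×242 mm, with a uniform wall and base thickness of 14 mm. The base is a full 547×518 slab on the floor; four walls sit on top of the base. The front and back walls (the −y and +y sides) span the full width; the two side walls fit between them.

C is a picture frame with a 609×689 mm rectangular opening (x by z) and a uniform 73 mm border on every side. Frame depth is 16 mm along y. It is built from two vertical stiles running the full outside height and two horizontal rails spanning the gap between the stiles.

The open box is on the floor beside the table on its −x side. The picture frame is on top of the table.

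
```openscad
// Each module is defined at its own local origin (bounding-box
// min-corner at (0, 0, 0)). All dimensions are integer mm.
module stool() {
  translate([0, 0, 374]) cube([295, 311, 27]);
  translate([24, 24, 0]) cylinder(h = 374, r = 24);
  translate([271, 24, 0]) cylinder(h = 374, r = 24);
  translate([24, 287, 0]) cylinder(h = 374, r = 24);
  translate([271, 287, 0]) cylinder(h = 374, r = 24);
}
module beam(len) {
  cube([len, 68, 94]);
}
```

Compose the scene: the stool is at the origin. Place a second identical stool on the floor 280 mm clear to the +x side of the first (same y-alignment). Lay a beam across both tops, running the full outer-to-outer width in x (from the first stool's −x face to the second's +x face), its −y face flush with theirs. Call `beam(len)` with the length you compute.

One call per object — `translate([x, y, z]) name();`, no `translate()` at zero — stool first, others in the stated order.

stool();
translate([575, 0, 0]) stool();
translate([0, 0, 401]) beam(870);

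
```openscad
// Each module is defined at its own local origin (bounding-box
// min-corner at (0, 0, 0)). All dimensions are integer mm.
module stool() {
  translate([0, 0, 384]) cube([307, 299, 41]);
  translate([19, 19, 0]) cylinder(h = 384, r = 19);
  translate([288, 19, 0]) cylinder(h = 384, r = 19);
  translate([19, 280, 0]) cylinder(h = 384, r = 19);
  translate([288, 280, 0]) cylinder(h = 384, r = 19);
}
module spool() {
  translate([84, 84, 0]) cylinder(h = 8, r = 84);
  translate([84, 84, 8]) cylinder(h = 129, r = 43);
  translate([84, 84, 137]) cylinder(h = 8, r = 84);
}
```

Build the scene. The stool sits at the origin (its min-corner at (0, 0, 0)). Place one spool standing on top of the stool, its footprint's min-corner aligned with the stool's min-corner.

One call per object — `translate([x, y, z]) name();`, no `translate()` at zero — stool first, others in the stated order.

stool();
translate([0, 0, 425]) spool();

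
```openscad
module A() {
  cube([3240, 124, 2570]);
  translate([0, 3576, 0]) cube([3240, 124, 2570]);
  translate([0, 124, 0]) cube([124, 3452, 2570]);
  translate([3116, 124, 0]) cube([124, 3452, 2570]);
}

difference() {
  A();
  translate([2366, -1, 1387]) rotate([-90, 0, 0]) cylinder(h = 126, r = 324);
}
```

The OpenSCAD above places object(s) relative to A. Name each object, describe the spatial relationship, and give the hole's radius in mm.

The subtracted cylinder has r = 324 mm.

A is a house frame. The house frame has a circular hole through its front wall. The hole's radius is 324 mm.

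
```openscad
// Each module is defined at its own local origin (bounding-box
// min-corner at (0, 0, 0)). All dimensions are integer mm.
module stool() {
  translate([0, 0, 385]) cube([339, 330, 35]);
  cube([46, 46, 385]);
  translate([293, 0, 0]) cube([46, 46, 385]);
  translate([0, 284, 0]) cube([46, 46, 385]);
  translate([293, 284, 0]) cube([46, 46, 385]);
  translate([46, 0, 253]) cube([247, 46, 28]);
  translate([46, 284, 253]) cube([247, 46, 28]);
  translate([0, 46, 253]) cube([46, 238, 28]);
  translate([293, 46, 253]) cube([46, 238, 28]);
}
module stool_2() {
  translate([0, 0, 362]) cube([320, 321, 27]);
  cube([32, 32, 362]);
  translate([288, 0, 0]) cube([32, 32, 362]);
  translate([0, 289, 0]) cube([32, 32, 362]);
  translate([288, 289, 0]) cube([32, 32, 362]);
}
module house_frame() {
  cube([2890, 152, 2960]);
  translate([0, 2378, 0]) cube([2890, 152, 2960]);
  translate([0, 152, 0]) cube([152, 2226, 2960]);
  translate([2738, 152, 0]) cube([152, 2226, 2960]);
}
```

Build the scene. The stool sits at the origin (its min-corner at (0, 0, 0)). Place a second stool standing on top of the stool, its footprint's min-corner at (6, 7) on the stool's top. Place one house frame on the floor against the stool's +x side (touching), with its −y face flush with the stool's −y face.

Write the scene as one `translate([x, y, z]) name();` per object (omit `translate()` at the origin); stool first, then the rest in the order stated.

stool();
translate([6, 7, 420]) stool_2();
translate([339, 0, 0]) house_frame();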